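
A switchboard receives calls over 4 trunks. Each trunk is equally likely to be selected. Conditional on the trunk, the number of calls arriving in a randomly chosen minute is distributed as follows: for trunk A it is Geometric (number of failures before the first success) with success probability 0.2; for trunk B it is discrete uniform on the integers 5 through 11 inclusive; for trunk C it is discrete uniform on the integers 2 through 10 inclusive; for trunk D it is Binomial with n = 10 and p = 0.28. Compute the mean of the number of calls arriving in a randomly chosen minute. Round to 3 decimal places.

Component means — A: 4; B: 8; C: 6; D: 2.8.
E[X] = 0.25·4 + 0.25·8 + 0.25·6 + 0.25·2.8 = 5.2.

5.200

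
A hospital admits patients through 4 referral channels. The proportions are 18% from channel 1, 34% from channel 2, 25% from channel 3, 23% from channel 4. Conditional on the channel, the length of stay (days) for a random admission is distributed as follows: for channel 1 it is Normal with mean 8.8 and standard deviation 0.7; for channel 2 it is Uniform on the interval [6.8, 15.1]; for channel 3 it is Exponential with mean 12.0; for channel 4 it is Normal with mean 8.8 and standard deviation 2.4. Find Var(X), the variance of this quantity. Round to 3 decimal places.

Per component, 1: μ=8.8, E[X²]=77.93; 2: μ=10.95, E[X²]=125.643; 3: μ=12, E[X²]=288; 4: μ=8.8, E[X²]=83.2.
E[X] = 0.18·8.8 + 0.34·10.95 + 0.25·12 + 0.23·8.8 = 10.331.
E[X²] = 0.18·77.93 + 0.34·125.643 + 0.25·288 + 0.23·83.2 = 147.882.
Var(X) = E[X²] − (E[X])² = 147.882 − 106.73 = 41.1526.

41.153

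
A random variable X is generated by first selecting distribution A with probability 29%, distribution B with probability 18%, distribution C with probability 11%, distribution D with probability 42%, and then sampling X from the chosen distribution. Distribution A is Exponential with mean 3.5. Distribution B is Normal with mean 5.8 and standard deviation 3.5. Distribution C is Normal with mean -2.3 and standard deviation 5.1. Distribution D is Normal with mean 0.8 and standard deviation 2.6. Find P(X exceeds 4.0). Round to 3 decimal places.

Conditional on each component, P(X > 4.0): A: 0.318907; B: 0.696474; C: 0.108361; D: 0.109205.
By total probability, P(X > 4.0) = 0.29·0.318907 + 0.18·0.696474 + 0.11·0.108361 + 0.42·0.109205 = 0.275634.

0.276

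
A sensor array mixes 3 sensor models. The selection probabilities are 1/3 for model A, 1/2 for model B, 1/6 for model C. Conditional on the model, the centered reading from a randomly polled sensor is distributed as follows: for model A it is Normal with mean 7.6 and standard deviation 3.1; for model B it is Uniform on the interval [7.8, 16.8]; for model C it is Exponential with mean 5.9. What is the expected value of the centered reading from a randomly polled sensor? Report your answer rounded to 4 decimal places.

9.6667

Component means — A: 7.6; B: 12.3; C: 5.9.
E[X] = 0.333333·7.6 + 0.5·12.3 + 0.166667·5.9 = 9.66667.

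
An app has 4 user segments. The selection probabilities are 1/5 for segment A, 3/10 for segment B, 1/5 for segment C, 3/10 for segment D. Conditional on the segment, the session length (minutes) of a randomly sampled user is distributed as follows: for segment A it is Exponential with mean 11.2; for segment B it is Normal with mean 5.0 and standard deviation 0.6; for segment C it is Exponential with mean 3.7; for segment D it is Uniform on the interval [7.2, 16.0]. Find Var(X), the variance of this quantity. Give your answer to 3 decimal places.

42.202

Per component, A: μ=11.2, E[X²]=250.88; B: μ=5, E[X²]=25.36; C: μ=3.7, E[X²]=27.38; D: μ=11.6, E[X²]=141.013.
E[X] = 0.2·11.2 + 0.3·5 + 0.2·3.7 + 0.3·11.6 = 7.96.
E[X²] = 0.2·250.88 + 0.3·25.36 + 0.2·27.38 + 0.3·141.013 = 105.564.
Var(X) = E[X²] − (E[X])² = 105.564 − 63.3616 = 42.2024.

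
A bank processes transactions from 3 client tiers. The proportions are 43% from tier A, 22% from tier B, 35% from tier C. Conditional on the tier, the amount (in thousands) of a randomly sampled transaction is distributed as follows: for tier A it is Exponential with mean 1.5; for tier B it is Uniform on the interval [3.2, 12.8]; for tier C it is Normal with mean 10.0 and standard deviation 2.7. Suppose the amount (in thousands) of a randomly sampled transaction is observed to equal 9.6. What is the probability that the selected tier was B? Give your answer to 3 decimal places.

0.307

Likelihoods f(9.6 | ·): A: 0.0011077; B: 0.104167; C: 0.146144.
Posterior ∝ prior × likelihood. Numerator for B: 0.22·0.104167 = 0.0229167.
Normalizing constant: 0.43·0.0011077 + 0.22·0.104167 + 0.35·0.146144 = 0.0745433.
P(B | observation) = 0.0229167 / 0.0745433 = 0.307428.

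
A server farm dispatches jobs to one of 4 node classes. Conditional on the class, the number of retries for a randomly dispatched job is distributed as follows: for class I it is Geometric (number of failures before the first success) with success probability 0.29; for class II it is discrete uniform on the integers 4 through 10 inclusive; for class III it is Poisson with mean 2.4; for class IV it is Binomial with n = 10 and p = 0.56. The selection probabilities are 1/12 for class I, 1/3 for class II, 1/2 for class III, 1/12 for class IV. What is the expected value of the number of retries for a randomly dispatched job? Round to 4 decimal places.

4.2040

Component means — I: 2.44828; II: 7; III: 2.4; IV: 5.6.
E[X] = 0.0833333·2.44828 + 0.333333·7 + 0.5·2.4 + 0.0833333·5.6 = 4.20402.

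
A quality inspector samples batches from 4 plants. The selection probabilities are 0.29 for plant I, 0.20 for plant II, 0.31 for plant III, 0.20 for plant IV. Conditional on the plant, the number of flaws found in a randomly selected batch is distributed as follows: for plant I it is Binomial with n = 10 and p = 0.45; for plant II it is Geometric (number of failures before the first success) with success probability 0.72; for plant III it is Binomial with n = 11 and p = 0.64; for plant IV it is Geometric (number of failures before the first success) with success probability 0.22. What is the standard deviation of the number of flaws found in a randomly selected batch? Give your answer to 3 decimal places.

3.217

Per component, I: μ=4.5, E[X²]=22.725; II: μ=0.388889, E[X²]=0.691358; III: μ=7.04, E[X²]=52.096; IV: μ=3.54545, E[X²]=28.686.
E[X] = 0.29·4.5 + 0.2·0.388889 + 0.31·7.04 + 0.2·3.54545 = 4.27427.
E[X²] = 0.29·22.725 + 0.2·0.691358 + 0.31·52.096 + 0.2·28.686 = 28.6155.
Var(X) = E[X²] − (E[X])² = 28.6155 − 18.2694 = 10.3461.
SD(X) = √10.3461 = 3.21654.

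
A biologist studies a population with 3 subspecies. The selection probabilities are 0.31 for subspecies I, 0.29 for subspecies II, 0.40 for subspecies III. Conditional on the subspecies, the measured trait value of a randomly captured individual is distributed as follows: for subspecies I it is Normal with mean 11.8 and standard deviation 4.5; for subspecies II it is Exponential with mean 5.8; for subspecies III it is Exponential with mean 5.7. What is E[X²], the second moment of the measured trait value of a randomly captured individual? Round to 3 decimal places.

For each component E[X²] = Var + (mean)², giving I: 159.49; II: 67.28; III: 64.98.
Overall E[X²] = 0.31·159.49 + 0.29·67.28 + 0.4·64.98 = 94.9451.

94.945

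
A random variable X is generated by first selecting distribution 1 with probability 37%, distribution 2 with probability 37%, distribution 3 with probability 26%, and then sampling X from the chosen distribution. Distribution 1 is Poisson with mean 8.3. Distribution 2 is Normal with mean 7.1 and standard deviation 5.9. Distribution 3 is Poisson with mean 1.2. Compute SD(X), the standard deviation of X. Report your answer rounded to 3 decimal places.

Per component, 1: μ=8.3, E[X²]=77.19; 2: μ=7.1, E[X²]=85.22; 3: μ=1.2, E[X²]=2.64.
E[X] = 0.37·8.3 + 0.37·7.1 + 0.26·1.2 = 6.01.
E[X²] = 0.37·77.19 + 0.37·85.22 + 0.26·2.64 = 60.7781.
Var(X) = E[X²] − (E[X])² = 60.7781 − 36.1201 = 24.658.
SD(X) = √24.658 = 4.96568.

4.966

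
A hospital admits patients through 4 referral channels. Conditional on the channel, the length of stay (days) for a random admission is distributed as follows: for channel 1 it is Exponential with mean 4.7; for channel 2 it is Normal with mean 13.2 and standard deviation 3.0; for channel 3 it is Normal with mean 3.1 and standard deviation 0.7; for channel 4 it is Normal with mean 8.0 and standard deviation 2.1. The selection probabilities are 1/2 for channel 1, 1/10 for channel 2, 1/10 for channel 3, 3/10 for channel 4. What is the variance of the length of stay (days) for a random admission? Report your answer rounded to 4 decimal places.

Per component, 1: μ=4.7, E[X²]=44.18; 2: μ=13.2, E[X²]=183.24; 3: μ=3.1, E[X²]=10.1; 4: μ=8, E[X²]=68.41.
E[X] = 0.5·4.7 + 0.1·13.2 + 0.1·3.1 + 0.3·8 = 6.38.
E[X²] = 0.5·44.18 + 0.1·183.24 + 0.1·10.1 + 0.3·68.41 = 61.947.
Var(X) = E[X²] − (E[X])² = 61.947 − 40.7044 = 21.2426.

21.2426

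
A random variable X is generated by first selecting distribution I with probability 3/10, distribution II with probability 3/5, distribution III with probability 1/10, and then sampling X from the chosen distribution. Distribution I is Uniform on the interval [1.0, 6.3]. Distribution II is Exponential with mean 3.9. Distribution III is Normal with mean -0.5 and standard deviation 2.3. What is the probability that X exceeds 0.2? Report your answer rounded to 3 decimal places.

0.908

Conditional on each component, P(X > 0.2): I: 1; II: 0.950011; III: 0.380431.
By total probability, P(X > 0.2) = 0.3·1 + 0.6·0.950011 + 0.1·0.380431 = 0.90805.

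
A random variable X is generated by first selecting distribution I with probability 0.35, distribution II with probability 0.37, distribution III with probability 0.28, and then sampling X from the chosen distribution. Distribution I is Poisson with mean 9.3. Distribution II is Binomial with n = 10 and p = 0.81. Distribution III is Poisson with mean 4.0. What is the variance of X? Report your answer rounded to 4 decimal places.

Per component, I: μ=9.3, E[X²]=95.79; II: μ=8.1, E[X²]=67.149; III: μ=4, E[X²]=20.
E[X] = 0.35·9.3 + 0.37·8.1 + 0.28·4 = 7.372.
E[X²] = 0.35·95.79 + 0.37·67.149 + 0.28·20 = 63.9716.
Var(X) = E[X²] − (E[X])² = 63.9716 − 54.3464 = 9.62525.

9.6252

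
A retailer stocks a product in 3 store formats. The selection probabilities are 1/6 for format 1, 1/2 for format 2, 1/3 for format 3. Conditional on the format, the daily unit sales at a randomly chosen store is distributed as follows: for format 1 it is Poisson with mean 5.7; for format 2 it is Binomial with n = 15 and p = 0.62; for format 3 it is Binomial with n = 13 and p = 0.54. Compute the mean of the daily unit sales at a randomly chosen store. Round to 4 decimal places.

Component means — 1: 5.7; 2: 9.3; 3: 7.02.
E[X] = 0.166667·5.7 + 0.5·9.3 + 0.333333·7.02 = 7.94.

7.9400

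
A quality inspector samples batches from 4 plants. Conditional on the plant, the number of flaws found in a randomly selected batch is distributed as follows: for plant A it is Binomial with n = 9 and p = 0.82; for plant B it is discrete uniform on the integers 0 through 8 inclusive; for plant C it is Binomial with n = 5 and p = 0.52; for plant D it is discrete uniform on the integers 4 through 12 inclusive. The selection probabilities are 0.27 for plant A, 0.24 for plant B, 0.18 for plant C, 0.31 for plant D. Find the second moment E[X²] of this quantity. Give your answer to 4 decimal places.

For each component E[X²] = Var + (mean)², giving A: 55.7928; B: 22.6667; C: 8.008; D: 70.6667.
Overall E[X²] = 0.27·55.7928 + 0.24·22.6667 + 0.18·8.008 + 0.31·70.6667 = 43.8522.

43.8522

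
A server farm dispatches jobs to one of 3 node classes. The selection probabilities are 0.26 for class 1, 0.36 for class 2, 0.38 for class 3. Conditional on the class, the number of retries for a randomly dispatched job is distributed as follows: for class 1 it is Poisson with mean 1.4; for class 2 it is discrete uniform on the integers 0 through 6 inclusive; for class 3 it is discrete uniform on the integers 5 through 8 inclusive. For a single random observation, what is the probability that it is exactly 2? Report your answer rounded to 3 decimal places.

0.114

Conditional on each class, P(X = 2): 1: 0.241665; 2: 0.142857; 3: 0.
By total probability, P(X = 2) = 0.26·0.241665 + 0.36·0.142857 + 0.38·0 = 0.114261.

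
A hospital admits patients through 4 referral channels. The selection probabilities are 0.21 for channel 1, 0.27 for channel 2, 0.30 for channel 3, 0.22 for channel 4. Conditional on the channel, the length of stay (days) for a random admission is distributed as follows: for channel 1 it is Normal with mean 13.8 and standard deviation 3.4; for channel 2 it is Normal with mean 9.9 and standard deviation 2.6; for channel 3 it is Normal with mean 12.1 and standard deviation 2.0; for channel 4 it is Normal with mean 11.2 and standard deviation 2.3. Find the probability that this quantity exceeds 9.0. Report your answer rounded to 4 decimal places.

Conditional on each channel, P(X > 9.0): 1: 0.92099; 2: 0.635386; 3: 0.939429; 4: 0.830596.
By total probability, P(X > 9.0) = 0.21·0.92099 + 0.27·0.635386 + 0.3·0.939429 + 0.22·0.830596 = 0.829522.

0.8295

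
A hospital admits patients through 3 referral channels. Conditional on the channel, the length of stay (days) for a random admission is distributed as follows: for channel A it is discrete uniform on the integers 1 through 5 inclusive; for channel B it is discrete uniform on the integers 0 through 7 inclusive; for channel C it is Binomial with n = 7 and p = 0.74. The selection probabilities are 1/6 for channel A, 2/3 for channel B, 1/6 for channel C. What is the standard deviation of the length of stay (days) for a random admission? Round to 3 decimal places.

Per component, A: μ=3, E[X²]=11; B: μ=3.5, E[X²]=17.5; C: μ=5.18, E[X²]=28.1792.
E[X] = 0.166667·3 + 0.666667·3.5 + 0.166667·5.18 = 3.69667.
E[X²] = 0.166667·11 + 0.666667·17.5 + 0.166667·28.1792 = 18.1965.
Var(X) = E[X²] − (E[X])² = 18.1965 − 13.6653 = 4.53119.
SD(X) = √4.53119 = 2.12866.

2.129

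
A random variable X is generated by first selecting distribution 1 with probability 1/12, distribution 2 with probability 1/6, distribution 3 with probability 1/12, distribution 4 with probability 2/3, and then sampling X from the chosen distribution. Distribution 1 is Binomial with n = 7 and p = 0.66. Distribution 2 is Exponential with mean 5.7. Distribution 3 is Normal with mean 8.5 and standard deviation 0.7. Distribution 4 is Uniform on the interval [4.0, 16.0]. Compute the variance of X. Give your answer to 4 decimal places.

17.6038

Per component, 1: μ=4.62, E[X²]=22.9152; 2: μ=5.7, E[X²]=64.98; 3: μ=8.5, E[X²]=72.74; 4: μ=10, E[X²]=112.
E[X] = 0.0833333·4.62 + 0.166667·5.7 + 0.0833333·8.5 + 0.666667·10 = 8.71.
E[X²] = 0.0833333·22.9152 + 0.166667·64.98 + 0.0833333·72.74 + 0.666667·112 = 93.4679.
Var(X) = E[X²] − (E[X])² = 93.4679 − 75.8641 = 17.6038.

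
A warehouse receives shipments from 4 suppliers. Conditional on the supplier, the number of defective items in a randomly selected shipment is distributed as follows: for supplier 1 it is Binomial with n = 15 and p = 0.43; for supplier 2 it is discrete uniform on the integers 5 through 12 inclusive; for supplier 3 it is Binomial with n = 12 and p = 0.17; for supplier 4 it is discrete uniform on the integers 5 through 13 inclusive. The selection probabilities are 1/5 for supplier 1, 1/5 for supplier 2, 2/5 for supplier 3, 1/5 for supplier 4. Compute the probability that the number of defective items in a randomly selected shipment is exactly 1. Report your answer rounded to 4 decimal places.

0.1056

Conditional on each supplier, P(X = 1): 1: 0.00246495; 2: 0; 3: 0.262718; 4: 0.
By total probability, P(X = 1) = 0.2·0.00246495 + 0.2·0 + 0.4·0.262718 + 0.2·0 = 0.10558.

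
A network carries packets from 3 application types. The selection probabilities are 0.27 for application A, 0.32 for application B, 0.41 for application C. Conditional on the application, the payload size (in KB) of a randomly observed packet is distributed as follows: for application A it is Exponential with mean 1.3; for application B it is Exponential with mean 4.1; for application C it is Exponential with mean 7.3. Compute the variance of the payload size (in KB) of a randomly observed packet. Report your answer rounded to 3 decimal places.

33.690

Per component, A: μ=1.3, E[X²]=3.38; B: μ=4.1, E[X²]=33.62; C: μ=7.3, E[X²]=106.58.
E[X] = 0.27·1.3 + 0.32·4.1 + 0.41·7.3 = 4.656.
E[X²] = 0.27·3.38 + 0.32·33.62 + 0.41·106.58 = 55.3688.
Var(X) = E[X²] − (E[X])² = 55.3688 − 21.6783 = 33.6905.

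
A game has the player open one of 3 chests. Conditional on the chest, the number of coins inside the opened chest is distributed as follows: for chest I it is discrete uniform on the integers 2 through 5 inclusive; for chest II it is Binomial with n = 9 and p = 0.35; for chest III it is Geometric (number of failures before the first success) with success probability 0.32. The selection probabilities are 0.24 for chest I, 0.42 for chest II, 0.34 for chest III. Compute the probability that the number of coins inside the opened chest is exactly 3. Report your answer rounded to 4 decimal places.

Conditional on each chest, P(X = 3): I: 0.25; II: 0.271621; III: 0.100618.
By total probability, P(X = 3) = 0.24·0.25 + 0.42·0.271621 + 0.34·0.100618 = 0.208291.

0.2083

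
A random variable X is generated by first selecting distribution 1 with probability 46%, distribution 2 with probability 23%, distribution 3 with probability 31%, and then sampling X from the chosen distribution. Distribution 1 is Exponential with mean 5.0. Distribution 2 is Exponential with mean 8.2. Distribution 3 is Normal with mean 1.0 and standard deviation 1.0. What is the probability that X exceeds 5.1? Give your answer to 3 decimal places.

Conditional on each component, P(X > 5.1): 1: 0.360595; 2: 0.536896; 3: 2.06575e-05.
By total probability, P(X > 5.1) = 0.46·0.360595 + 0.23·0.536896 + 0.31·2.06575e-05 = 0.289366.

0.289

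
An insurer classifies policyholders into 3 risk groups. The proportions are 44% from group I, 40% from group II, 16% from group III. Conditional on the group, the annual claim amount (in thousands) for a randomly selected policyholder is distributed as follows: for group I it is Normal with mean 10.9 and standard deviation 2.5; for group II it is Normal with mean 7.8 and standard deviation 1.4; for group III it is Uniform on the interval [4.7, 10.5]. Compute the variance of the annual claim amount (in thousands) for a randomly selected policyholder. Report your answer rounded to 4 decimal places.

Per component, I: μ=10.9, E[X²]=125.06; II: μ=7.8, E[X²]=62.8; III: μ=7.6, E[X²]=60.5633.
E[X] = 0.44·10.9 + 0.4·7.8 + 0.16·7.6 = 9.132.
E[X²] = 0.44·125.06 + 0.4·62.8 + 0.16·60.5633 = 89.8365.
Var(X) = E[X²] − (E[X])² = 89.8365 − 83.3934 = 6.44311.

6.4431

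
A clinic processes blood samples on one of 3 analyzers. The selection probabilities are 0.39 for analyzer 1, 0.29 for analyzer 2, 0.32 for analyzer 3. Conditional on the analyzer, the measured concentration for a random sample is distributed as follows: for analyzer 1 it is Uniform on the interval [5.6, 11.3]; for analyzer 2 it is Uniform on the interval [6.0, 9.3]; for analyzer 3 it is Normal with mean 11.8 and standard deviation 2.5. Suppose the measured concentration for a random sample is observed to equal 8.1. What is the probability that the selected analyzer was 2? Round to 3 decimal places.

Likelihoods f(8.1 | ·): 1: 0.175439; 2: 0.30303; 3: 0.0533741.
Posterior ∝ prior × likelihood. Numerator for 2: 0.29·0.30303 = 0.0878788.
Normalizing constant: 0.39·0.175439 + 0.29·0.30303 + 0.32·0.0533741 = 0.17338.
P(2 | observation) = 0.0878788 / 0.17338 = 0.506858.

0.507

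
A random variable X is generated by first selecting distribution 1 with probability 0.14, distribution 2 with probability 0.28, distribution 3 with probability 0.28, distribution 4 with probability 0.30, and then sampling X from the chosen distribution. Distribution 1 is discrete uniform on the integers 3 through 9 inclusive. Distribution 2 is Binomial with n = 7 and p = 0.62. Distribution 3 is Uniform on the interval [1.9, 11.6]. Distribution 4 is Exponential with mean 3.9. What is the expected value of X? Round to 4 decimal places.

5.1152

Component means — 1: 6; 2: 4.34; 3: 6.75; 4: 3.9.
E[X] = 0.14·6 + 0.28·4.34 + 0.28·6.75 + 0.3·3.9 = 5.1152.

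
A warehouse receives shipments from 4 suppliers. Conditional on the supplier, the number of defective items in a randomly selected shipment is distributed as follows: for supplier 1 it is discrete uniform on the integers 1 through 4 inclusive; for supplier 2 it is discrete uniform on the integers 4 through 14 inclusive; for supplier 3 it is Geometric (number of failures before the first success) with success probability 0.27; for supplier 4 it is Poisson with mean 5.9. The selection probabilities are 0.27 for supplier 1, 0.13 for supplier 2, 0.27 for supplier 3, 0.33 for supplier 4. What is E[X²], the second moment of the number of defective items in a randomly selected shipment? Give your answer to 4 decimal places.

For each component E[X²] = Var + (mean)², giving 1: 7.5; 2: 91; 3: 17.3237; 4: 40.71.
Overall E[X²] = 0.27·7.5 + 0.13·91 + 0.27·17.3237 + 0.33·40.71 = 31.9667.

31.9667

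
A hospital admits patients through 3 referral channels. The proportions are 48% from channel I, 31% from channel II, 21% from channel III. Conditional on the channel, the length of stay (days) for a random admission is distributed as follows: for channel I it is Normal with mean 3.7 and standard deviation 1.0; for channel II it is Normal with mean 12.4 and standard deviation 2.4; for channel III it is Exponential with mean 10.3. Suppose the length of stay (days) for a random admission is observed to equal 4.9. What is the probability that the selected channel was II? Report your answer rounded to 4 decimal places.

0.0037

Likelihoods f(4.9 | ·): I: 0.194186; II: 0.00125927; III: 0.0603332.
Posterior ∝ prior × likelihood. Numerator for II: 0.31·0.00125927 = 0.000390375.
Normalizing constant: 0.48·0.194186 + 0.31·0.00125927 + 0.21·0.0603332 = 0.10627.
P(II | observation) = 0.000390375 / 0.10627 = 0.00367344.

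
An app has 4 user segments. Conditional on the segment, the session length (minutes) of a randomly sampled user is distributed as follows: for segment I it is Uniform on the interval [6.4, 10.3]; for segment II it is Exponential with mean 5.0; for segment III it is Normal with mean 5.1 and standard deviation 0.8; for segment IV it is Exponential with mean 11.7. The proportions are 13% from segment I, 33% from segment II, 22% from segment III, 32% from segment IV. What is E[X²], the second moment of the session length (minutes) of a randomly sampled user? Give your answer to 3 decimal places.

For each component E[X²] = Var + (mean)², giving I: 70.99; II: 50; III: 26.65; IV: 273.78.
Overall E[X²] = 0.13·70.99 + 0.33·50 + 0.22·26.65 + 0.32·273.78 = 119.201.

119.201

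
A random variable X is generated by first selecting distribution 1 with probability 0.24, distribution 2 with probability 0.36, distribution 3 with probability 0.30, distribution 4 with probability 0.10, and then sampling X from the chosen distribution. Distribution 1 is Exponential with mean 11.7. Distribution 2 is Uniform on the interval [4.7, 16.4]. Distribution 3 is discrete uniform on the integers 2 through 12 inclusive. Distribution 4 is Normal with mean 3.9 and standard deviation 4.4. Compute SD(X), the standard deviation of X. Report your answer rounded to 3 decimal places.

6.950

Per component, 1: μ=11.7, E[X²]=273.78; 2: μ=10.55, E[X²]=122.71; 3: μ=7, E[X²]=59; 4: μ=3.9, E[X²]=34.57.
E[X] = 0.24·11.7 + 0.36·10.55 + 0.3·7 + 0.1·3.9 = 9.096.
E[X²] = 0.24·273.78 + 0.36·122.71 + 0.3·59 + 0.1·34.57 = 131.04.
Var(X) = E[X²] − (E[X])² = 131.04 − 82.7372 = 48.3026.
SD(X) = √48.3026 = 6.95001.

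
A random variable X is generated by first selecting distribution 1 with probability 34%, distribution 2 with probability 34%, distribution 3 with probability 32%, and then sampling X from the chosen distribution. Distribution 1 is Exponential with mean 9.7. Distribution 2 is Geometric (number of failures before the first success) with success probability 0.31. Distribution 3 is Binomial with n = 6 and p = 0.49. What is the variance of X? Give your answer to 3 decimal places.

Per component, 1: μ=9.7, E[X²]=188.18; 2: μ=2.22581, E[X²]=12.1342; 3: μ=2.94, E[X²]=10.143.
E[X] = 0.34·9.7 + 0.34·2.22581 + 0.32·2.94 = 4.99557.
E[X²] = 0.34·188.18 + 0.34·12.1342 + 0.32·10.143 = 71.3526.
Var(X) = E[X²] − (E[X])² = 71.3526 − 24.9558 = 46.3968.

46.397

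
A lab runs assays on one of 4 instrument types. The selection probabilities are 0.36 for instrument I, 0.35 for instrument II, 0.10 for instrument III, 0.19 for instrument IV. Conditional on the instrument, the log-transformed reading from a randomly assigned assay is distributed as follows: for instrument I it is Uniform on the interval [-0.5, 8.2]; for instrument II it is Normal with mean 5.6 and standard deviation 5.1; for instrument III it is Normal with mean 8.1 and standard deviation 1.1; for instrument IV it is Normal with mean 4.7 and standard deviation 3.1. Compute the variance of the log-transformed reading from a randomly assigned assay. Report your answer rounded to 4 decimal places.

14.8989

Per component, I: μ=3.85, E[X²]=21.13; II: μ=5.6, E[X²]=57.37; III: μ=8.1, E[X²]=66.82; IV: μ=4.7, E[X²]=31.7.
E[X] = 0.36·3.85 + 0.35·5.6 + 0.1·8.1 + 0.19·4.7 = 5.049.
E[X²] = 0.36·21.13 + 0.35·57.37 + 0.1·66.82 + 0.19·31.7 = 40.3913.
Var(X) = E[X²] − (E[X])² = 40.3913 − 25.4924 = 14.8989.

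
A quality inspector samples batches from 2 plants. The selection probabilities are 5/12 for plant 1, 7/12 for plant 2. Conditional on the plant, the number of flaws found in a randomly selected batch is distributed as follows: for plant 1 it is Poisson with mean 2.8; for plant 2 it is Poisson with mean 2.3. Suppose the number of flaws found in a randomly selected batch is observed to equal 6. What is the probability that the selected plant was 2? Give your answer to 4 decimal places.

Likelihoods P(X=6 | ·): 1: 0.0406997; 2: 0.0206138.
Posterior ∝ prior × likelihood. Numerator for 2: 0.583333·0.0206138 = 0.0120247.
Normalizing constant: 0.416667·0.0406997 + 0.583333·0.0206138 = 0.0289829.
P(2 | observation) = 0.0120247 / 0.0289829 = 0.414889.

0.4149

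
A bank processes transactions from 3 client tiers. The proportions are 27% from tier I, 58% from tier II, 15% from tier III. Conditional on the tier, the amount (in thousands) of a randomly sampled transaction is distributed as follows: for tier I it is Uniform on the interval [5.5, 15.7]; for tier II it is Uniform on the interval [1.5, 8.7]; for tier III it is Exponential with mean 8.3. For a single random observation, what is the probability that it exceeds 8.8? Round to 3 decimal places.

0.235

Conditional on each tier, P(X > 8.8): I: 0.676471; II: 0; III: 0.346372.
By total probability, P(X > 8.8) = 0.27·0.676471 + 0.58·0 + 0.15·0.346372 = 0.234603.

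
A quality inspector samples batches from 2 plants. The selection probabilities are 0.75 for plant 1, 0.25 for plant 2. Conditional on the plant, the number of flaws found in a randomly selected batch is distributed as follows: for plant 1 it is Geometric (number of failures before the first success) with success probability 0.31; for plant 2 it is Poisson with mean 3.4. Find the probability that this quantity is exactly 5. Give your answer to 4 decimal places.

Conditional on each plant, P(X = 5): 1: 0.048485; 2: 0.126361.
By total probability, P(X = 5) = 0.75·0.048485 + 0.25·0.126361 = 0.0679539.

0.0680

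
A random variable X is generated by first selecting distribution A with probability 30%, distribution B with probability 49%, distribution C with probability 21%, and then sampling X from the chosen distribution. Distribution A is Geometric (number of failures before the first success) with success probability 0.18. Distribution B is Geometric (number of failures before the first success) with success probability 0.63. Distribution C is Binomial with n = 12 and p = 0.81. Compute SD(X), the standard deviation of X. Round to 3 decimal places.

Per component, A: μ=4.55556, E[X²]=46.0617; B: μ=0.587302, E[X²]=1.27715; C: μ=9.72, E[X²]=96.3252.
E[X] = 0.3·4.55556 + 0.49·0.587302 + 0.21·9.72 = 3.69564.
E[X²] = 0.3·46.0617 + 0.49·1.27715 + 0.21·96.3252 = 34.6726.
Var(X) = E[X²] − (E[X])² = 34.6726 − 13.6578 = 21.0148.
SD(X) = √21.0148 = 4.58419.

4.584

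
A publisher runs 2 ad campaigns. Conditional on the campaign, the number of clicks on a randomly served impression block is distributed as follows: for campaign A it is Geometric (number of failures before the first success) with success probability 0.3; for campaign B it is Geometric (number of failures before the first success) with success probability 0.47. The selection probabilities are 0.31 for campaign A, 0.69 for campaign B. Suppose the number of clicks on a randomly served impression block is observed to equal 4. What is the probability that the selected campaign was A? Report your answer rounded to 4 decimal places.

Likelihoods P(X=4 | ·): A: 0.07203; B: 0.0370853.
Posterior ∝ prior × likelihood. Numerator for A: 0.31·0.07203 = 0.0223293.
Normalizing constant: 0.31·0.07203 + 0.69·0.0370853 = 0.0479181.
P(A | observation) = 0.0223293 / 0.0479181 = 0.465989.

0.4660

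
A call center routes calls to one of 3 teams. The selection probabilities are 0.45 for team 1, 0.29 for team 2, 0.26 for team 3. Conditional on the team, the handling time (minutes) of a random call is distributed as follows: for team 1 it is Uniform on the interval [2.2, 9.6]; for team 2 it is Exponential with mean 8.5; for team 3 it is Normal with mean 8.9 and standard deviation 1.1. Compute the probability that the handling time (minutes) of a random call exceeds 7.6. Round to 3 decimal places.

0.469

Conditional on each team, P(X > 7.6): 1: 0.27027; 2: 0.408968; 3: 0.881361.
By total probability, P(X > 7.6) = 0.45·0.27027 + 0.29·0.408968 + 0.26·0.881361 = 0.469376.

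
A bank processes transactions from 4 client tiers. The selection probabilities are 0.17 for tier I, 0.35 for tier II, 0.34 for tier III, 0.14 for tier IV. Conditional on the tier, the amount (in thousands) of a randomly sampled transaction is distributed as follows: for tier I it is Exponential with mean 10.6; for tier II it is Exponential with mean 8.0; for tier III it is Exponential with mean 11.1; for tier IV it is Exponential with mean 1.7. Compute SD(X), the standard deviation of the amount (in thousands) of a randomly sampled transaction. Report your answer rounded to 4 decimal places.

Per component, I: μ=10.6, E[X²]=224.72; II: μ=8, E[X²]=128; III: μ=11.1, E[X²]=246.42; IV: μ=1.7, E[X²]=5.78.
E[X] = 0.17·10.6 + 0.35·8 + 0.34·11.1 + 0.14·1.7 = 8.614.
E[X²] = 0.17·224.72 + 0.35·128 + 0.34·246.42 + 0.14·5.78 = 167.594.
Var(X) = E[X²] − (E[X])² = 167.594 − 74.201 = 93.3934.
SD(X) = √93.3934 = 9.66403.

9.6640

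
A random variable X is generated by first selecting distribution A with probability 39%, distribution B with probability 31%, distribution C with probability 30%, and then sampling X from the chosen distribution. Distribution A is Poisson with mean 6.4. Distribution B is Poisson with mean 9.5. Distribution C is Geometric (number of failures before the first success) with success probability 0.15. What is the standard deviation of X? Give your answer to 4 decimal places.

Per component, A: μ=6.4, E[X²]=47.36; B: μ=9.5, E[X²]=99.75; C: μ=5.66667, E[X²]=69.8889.
E[X] = 0.39·6.4 + 0.31·9.5 + 0.3·5.66667 = 7.141.
E[X²] = 0.39·47.36 + 0.31·99.75 + 0.3·69.8889 = 70.3596.
Var(X) = E[X²] − (E[X])² = 70.3596 − 50.9939 = 19.3657.
SD(X) = √19.3657 = 4.40065.

4.4006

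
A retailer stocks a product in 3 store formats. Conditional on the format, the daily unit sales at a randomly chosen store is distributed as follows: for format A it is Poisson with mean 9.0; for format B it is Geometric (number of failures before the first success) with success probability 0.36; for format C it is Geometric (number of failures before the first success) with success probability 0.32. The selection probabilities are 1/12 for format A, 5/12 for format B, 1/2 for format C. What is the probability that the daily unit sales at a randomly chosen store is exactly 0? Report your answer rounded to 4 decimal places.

Conditional on each format, P(X = 0): A: 0.00012341; B: 0.36; C: 0.32.
By total probability, P(X = 0) = 0.0833333·0.00012341 + 0.416667·0.36 + 0.5·0.32 = 0.31001.

0.3100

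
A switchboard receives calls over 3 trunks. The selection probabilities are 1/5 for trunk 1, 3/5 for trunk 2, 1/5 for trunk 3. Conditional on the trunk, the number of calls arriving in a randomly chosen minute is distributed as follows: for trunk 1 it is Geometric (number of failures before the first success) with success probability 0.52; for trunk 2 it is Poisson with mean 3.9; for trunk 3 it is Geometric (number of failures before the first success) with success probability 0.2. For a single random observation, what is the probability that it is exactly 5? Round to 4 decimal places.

Conditional on each trunk, P(X = 5): 1: 0.0132498; 2: 0.152193; 3: 0.065536.
By total probability, P(X = 5) = 0.2·0.0132498 + 0.6·0.152193 + 0.2·0.065536 = 0.107073.

0.1071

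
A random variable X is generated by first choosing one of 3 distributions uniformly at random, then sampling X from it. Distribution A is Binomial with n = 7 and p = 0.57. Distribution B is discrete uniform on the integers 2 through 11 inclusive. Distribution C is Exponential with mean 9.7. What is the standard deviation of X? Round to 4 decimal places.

6.3361

Per component, A: μ=3.99, E[X²]=17.6358; B: μ=6.5, E[X²]=50.5; C: μ=9.7, E[X²]=188.18.
E[X] = 0.333333·3.99 + 0.333333·6.5 + 0.333333·9.7 = 6.73.
E[X²] = 0.333333·17.6358 + 0.333333·50.5 + 0.333333·188.18 = 85.4386.
Var(X) = E[X²] − (E[X])² = 85.4386 − 45.2929 = 40.1457.
SD(X) = √40.1457 = 6.33606.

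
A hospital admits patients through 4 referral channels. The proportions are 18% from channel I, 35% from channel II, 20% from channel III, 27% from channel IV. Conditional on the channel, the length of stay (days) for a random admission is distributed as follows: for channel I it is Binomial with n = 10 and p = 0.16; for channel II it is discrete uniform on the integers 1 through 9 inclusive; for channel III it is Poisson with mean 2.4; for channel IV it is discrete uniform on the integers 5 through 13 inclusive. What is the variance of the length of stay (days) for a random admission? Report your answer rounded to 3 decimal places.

12.605

Per component, I: μ=1.6, E[X²]=3.904; II: μ=5, E[X²]=31.6667; III: μ=2.4, E[X²]=8.16; IV: μ=9, E[X²]=87.6667.
E[X] = 0.18·1.6 + 0.35·5 + 0.2·2.4 + 0.27·9 = 4.948.
E[X²] = 0.18·3.904 + 0.35·31.6667 + 0.2·8.16 + 0.27·87.6667 = 37.0881.
Var(X) = E[X²] − (E[X])² = 37.0881 − 24.4827 = 12.6053.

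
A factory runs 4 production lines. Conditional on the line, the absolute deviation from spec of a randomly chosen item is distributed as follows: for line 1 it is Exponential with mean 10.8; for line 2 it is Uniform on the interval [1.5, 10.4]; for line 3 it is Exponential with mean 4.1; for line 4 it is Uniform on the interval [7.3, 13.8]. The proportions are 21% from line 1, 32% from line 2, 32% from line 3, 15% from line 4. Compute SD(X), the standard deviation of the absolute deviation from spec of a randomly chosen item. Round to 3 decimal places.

6.362

Per component, 1: μ=10.8, E[X²]=233.28; 2: μ=5.95, E[X²]=42.0033; 3: μ=4.1, E[X²]=33.62; 4: μ=10.55, E[X²]=114.823.
E[X] = 0.21·10.8 + 0.32·5.95 + 0.32·4.1 + 0.15·10.55 = 7.0665.
E[X²] = 0.21·233.28 + 0.32·42.0033 + 0.32·33.62 + 0.15·114.823 = 90.4118.
Var(X) = E[X²] − (E[X])² = 90.4118 − 49.9354 = 40.4763.
SD(X) = √40.4763 = 6.3621.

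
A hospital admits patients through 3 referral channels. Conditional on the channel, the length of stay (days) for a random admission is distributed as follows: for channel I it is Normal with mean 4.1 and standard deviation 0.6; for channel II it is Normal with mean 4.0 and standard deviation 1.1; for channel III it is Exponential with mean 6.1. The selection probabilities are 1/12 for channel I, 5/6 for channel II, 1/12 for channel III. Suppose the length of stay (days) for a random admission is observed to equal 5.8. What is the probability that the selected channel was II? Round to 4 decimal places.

Likelihoods f(5.8 | ·): I: 0.0120102; II: 0.0950748; III: 0.0633482.
Posterior ∝ prior × likelihood. Numerator for II: 0.833333·0.0950748 = 0.079229.
Normalizing constant: 0.0833333·0.0120102 + 0.833333·0.0950748 + 0.0833333·0.0633482 = 0.0855088.
P(II | observation) = 0.079229 / 0.0855088 = 0.926559.

0.9266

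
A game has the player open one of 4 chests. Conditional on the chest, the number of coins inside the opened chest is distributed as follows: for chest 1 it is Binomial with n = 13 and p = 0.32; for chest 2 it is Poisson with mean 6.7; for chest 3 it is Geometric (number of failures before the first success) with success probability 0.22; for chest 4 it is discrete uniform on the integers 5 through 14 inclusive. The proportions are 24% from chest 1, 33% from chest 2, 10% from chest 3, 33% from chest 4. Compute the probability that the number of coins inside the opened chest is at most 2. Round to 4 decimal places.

0.1037

Conditional on each chest, P(X ≤ 2): 1: 0.162123; 2: 0.0371058; 3: 0.525448; 4: 0.
By total probability, P(X ≤ 2) = 0.24·0.162123 + 0.33·0.0371058 + 0.1·0.525448 + 0.33·0 = 0.103699.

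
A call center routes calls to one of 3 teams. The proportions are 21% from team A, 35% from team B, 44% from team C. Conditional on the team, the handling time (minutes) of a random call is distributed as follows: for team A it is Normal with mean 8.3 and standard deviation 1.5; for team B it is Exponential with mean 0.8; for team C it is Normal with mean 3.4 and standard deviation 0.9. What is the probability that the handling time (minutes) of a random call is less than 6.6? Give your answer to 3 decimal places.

Conditional on each team, P(X < 6.6): A: 0.128537; B: 0.999739; C: 0.999811.
By total probability, P(X < 6.6) = 0.21·0.128537 + 0.35·0.999739 + 0.44·0.999811 = 0.816818.

0.817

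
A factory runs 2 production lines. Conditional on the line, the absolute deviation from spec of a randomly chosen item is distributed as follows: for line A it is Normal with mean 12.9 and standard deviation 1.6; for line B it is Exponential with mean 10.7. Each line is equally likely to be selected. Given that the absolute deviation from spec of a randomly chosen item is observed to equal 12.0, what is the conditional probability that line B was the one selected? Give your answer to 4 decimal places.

Likelihoods f(12.0 | ·): A: 0.212855; B: 0.0304479.
Posterior ∝ prior × likelihood. Numerator for B: 0.5·0.0304479 = 0.0152239.
Normalizing constant: 0.5·0.212855 + 0.5·0.0304479 = 0.121651.
P(B | observation) = 0.0152239 / 0.121651 = 0.125144.

0.1251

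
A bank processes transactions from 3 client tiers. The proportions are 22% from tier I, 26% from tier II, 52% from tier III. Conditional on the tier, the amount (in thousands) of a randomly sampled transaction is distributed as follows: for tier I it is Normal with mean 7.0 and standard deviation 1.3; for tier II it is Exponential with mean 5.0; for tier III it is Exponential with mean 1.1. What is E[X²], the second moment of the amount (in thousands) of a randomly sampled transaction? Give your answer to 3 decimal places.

For each component E[X²] = Var + (mean)², giving I: 50.69; II: 50; III: 2.42.
Overall E[X²] = 0.22·50.69 + 0.26·50 + 0.52·2.42 = 25.4102.

25.410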